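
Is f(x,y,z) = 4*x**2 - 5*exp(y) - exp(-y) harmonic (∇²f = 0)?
No, ∇²f = -5*exp(y) + 8 - exp(-y)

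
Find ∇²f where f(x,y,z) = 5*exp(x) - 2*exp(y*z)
-2*y**2*exp(y*z) - 2*z**2*exp(y*z) + 5*exp(x)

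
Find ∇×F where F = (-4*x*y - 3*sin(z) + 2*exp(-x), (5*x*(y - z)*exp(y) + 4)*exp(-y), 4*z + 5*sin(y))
(5*x + 5*cos(y), -3*cos(z), 4*x + 5*y - 5*z)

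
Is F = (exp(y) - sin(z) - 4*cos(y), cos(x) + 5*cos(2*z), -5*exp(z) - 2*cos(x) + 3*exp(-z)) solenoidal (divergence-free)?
No, ∇·F = -5*exp(z) - 3*exp(-z)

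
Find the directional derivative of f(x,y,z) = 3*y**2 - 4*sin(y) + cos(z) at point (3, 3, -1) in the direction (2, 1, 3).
sqrt(14)*(3*sin(1) - 4*cos(3) + 18)/14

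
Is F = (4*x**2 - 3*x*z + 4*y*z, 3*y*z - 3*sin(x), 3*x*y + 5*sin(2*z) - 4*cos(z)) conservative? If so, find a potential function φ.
No, ∇×F = (3*x - 3*y, -3*x + y, -4*z - 3*cos(x)) ≠ 0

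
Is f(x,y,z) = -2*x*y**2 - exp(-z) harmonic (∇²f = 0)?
No, ∇²f = -4*x - exp(-z)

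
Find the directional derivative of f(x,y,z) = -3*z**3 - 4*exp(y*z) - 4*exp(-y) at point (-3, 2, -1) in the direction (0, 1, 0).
8*exp(-2)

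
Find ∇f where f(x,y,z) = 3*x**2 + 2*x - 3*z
(6*x + 2, 0, -3)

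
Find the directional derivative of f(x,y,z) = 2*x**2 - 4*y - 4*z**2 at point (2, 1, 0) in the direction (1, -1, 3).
12*sqrt(11)/11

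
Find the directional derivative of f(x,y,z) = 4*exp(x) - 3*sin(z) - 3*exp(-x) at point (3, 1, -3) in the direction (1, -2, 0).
sqrt(5)*(3 + 4*exp(6))*exp(-3)/5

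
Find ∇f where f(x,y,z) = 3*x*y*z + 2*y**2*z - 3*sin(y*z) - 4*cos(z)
(3*y*z, z*(3*x + 4*y - 3*cos(y*z)), 3*x*y + 2*y**2 - 3*y*cos(y*z) + 4*sin(z))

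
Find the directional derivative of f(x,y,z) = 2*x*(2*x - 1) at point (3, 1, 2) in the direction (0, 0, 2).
0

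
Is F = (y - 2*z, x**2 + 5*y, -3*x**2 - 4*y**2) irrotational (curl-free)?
No, ∇×F = (-8*y, 6*x - 2, 2*x - 1)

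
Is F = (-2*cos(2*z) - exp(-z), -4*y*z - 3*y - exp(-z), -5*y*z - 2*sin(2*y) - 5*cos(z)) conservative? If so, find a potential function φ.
No, ∇×F = (4*y - 5*z - 4*cos(2*y) - exp(-z), 4*sin(2*z) + exp(-z), 0) ≠ 0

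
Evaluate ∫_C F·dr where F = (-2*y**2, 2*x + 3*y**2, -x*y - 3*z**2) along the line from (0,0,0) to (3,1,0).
2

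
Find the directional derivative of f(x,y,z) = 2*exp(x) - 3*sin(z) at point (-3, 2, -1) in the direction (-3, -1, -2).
3*sqrt(14)*(-1 + exp(3)*cos(1))*exp(-3)/7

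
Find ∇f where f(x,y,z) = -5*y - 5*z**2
(0, -5, -10*z)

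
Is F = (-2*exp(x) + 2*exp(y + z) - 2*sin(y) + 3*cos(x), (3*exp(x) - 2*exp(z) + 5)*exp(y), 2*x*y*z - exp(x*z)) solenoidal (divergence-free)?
No, ∇·F = 2*x*y - x*exp(x*z) + (3*exp(x) - 2*exp(z) + 5)*exp(y) - 2*exp(x) - 3*sin(x)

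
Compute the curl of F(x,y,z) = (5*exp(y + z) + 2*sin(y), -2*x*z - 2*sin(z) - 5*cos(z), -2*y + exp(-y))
(2*x - 5*sin(z) + 2*cos(z) - 2 - exp(-y), 5*exp(y + z), -2*z - 5*exp(y + z) - 2*cos(y))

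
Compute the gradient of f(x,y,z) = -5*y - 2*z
(0, -5, -2)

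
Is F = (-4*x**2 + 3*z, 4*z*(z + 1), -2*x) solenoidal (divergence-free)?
No, ∇·F = -8*x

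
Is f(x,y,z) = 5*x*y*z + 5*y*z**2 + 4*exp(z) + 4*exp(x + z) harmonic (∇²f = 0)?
No, ∇²f = 10*y + 4*exp(z) + 8*exp(x + z)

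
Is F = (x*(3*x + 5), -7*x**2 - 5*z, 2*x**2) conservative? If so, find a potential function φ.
No, ∇×F = (5, -4*x, -14*x) ≠ 0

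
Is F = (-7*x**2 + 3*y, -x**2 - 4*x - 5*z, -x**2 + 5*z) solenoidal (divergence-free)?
No, ∇·F = 5 - 14*x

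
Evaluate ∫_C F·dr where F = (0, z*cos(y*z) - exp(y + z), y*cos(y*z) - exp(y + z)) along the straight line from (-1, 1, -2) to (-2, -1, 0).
sin(2)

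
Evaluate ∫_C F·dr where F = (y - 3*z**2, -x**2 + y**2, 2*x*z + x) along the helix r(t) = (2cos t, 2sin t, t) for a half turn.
-32 - 2*pi + 6*pi**2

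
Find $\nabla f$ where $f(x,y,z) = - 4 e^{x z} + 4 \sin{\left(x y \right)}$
(4*y*cos(x*y) - 4*z*exp(x*z), 4*x*cos(x*y), -4*x*exp(x*z))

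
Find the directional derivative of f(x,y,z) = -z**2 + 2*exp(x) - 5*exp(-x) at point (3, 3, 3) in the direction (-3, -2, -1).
3*sqrt(14)*(-2*exp(6) - 5 + 2*exp(3))*exp(-3)/14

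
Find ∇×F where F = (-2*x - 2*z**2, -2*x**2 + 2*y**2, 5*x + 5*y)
(5, -4*z - 5, -4*x)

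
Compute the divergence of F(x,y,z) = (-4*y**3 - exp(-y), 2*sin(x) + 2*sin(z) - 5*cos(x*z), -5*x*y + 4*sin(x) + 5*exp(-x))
0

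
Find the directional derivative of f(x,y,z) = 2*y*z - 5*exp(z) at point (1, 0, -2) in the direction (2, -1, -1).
sqrt(6)*(5 + 4*exp(2))*exp(-2)/6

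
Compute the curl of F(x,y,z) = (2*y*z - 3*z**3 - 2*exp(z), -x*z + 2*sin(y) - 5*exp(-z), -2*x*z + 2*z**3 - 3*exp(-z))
(x - 5*exp(-z), 2*y - 9*z**2 + 2*z - 2*exp(z), -3*z)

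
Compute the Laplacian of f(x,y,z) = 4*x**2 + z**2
10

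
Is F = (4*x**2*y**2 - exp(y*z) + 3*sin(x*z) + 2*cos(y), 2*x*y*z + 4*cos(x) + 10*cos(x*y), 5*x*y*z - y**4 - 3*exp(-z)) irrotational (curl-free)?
No, ∇×F = (-2*x*y + 5*x*z - 4*y**3, 3*x*cos(x*z) - 5*y*z - y*exp(y*z), -8*x**2*y + 2*y*z - 10*y*sin(x*y) + z*exp(y*z) - 4*sin(x) + 2*sin(y))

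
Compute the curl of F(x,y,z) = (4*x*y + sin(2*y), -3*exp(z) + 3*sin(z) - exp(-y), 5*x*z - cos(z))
(3*exp(z) - 3*cos(z), -5*z, -4*x - 2*cos(2*y))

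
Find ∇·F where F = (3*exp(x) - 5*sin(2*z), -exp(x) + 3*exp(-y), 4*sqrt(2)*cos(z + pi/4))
3*exp(x) - 4*sqrt(2)*sin(z + pi/4) - 3*exp(-y)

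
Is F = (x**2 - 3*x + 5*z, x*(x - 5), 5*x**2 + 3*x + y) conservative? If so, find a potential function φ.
No, ∇×F = (1, 2 - 10*x, 2*x - 5) ≠ 0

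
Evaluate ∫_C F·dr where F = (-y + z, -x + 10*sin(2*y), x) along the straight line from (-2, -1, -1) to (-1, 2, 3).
5*cos(2) - 1 - 5*cos(4)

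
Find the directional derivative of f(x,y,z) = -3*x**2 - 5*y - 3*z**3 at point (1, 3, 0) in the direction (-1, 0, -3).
3*sqrt(10)/5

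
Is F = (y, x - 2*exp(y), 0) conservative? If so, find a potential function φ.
Yes, F is conservative. φ = x*y - 2*exp(y)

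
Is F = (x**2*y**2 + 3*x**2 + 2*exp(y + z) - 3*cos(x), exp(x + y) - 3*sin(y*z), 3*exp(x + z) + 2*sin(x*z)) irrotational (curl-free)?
No, ∇×F = (3*y*cos(y*z), -2*z*cos(x*z) - 3*exp(x + z) + 2*exp(y + z), -2*x**2*y + exp(x + y) - 2*exp(y + z))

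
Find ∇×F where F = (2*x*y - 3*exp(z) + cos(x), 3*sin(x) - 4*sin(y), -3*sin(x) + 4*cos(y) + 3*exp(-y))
(-4*sin(y) - 3*exp(-y), -3*exp(z) + 3*cos(x), -2*x + 3*cos(x))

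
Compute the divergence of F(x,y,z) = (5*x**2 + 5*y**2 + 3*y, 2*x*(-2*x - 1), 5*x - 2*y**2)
10*x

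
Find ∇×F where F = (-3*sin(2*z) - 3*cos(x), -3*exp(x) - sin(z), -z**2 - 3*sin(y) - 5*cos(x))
(-3*cos(y) + cos(z), -5*sin(x) - 6*cos(2*z), -3*exp(x))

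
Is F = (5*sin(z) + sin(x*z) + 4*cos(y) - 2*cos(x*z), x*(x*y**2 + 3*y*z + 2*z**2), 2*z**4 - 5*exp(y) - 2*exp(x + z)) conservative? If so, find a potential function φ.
No, ∇×F = (-x*(3*y + 4*z) - 5*exp(y), 2*x*sin(x*z) + x*cos(x*z) + 2*exp(x + z) + 5*cos(z), 2*x*y**2 + 3*y*z + 2*z**2 + 4*sin(y)) ≠ 0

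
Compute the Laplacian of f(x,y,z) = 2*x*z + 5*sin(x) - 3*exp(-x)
-5*sin(x) - 3*exp(-x)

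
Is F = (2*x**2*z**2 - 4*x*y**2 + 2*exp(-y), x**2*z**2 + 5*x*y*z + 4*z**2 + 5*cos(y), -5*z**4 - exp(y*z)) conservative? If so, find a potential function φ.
No, ∇×F = (-2*x**2*z - 5*x*y - z*exp(y*z) - 8*z, 4*x**2*z, 8*x*y + 2*x*z**2 + 5*y*z + 2*exp(-y)) ≠ 0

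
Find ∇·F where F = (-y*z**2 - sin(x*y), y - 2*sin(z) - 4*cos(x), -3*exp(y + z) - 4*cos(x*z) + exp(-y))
4*x*sin(x*z) - y*cos(x*y) - 3*exp(y + z) + 1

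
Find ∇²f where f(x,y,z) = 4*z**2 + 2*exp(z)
2*exp(z) + 8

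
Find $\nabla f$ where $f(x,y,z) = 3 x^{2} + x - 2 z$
(6*x + 1, 0, -2)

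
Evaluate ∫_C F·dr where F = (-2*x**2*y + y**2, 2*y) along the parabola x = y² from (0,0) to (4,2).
-428/7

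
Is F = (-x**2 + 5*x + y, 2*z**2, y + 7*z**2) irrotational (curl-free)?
No, ∇×F = (1 - 4*z, 0, -1)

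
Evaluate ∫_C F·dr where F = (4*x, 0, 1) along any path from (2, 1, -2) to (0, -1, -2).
-8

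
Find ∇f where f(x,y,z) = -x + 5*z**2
(-1, 0, 10*z)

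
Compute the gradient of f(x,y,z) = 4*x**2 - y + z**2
(8*x, -1, 2*z)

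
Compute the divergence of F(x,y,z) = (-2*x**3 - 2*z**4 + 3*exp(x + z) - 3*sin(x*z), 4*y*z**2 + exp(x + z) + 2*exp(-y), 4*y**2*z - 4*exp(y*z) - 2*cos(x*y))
-6*x**2 + 4*y**2 - 4*y*exp(y*z) + 4*z**2 - 3*z*cos(x*z) + 3*exp(x + z) - 2*exp(-y)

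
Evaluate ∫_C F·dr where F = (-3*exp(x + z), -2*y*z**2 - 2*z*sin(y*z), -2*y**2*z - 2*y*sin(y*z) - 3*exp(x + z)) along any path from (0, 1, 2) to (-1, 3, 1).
-8 + 2*cos(3) - 2*cos(2) + 3*exp(2)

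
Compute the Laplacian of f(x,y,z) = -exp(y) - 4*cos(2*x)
-exp(y) + 16*cos(2*x)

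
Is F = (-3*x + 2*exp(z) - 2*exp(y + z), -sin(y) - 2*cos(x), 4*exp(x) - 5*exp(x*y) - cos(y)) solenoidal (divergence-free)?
No, ∇·F = -cos(y) - 3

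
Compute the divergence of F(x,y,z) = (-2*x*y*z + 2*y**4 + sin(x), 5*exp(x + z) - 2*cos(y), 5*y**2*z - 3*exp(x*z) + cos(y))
-3*x*exp(x*z) + 5*y**2 - 2*y*z + 2*sin(y) + cos(x)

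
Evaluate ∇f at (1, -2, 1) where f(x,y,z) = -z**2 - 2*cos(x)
(2*sin(1), 0, -2)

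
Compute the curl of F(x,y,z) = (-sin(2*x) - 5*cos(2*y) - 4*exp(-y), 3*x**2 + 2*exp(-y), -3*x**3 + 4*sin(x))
(0, 9*x**2 - 4*cos(x), 6*x - 10*sin(2*y) - 4*exp(-y))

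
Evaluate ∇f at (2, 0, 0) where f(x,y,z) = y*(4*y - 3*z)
(0, 0, 0)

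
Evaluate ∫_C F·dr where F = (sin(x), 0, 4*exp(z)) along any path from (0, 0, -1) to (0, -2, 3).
-(4 - 4*exp(4))*exp(-1)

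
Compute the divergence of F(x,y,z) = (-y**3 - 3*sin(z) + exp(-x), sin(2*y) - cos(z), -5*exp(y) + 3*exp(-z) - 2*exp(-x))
2*cos(2*y) - 3*exp(-z) - exp(-x)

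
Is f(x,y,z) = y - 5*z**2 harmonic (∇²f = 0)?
No, ∇²f = -10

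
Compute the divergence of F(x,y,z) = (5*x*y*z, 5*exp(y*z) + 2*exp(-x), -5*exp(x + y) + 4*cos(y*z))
5*y*z - 4*y*sin(y*z) + 5*z*exp(y*z)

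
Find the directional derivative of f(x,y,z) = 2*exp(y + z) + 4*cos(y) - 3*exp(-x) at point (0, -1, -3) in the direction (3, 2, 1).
sqrt(14)*(6 + 8*exp(4)*sin(1) + 9*exp(4))*exp(-4)/14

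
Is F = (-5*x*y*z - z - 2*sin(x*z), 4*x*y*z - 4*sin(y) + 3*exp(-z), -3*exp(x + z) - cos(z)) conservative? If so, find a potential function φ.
No, ∇×F = (-4*x*y + 3*exp(-z), -5*x*y - 2*x*cos(x*z) + 3*exp(x + z) - 1, z*(5*x + 4*y)) ≠ 0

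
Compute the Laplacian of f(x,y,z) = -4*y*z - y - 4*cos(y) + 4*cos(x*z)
-4*x**2*cos(x*z) - 4*z**2*cos(x*z) + 4*cos(y)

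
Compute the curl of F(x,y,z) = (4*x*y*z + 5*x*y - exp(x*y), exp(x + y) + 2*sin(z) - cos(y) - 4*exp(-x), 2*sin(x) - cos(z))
(-2*cos(z), 4*x*y - 2*cos(x), -4*x*z + x*exp(x*y) - 5*x + exp(x + y) + 4*exp(-x))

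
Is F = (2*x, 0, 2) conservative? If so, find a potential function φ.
Yes, F is conservative. φ = x**2 + 2*z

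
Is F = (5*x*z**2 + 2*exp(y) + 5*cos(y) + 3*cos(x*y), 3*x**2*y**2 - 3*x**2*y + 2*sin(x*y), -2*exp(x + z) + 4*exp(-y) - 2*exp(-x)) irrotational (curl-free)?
No, ∇×F = (-4*exp(-y), 10*x*z + 2*exp(x + z) - 2*exp(-x), 6*x*y**2 - 6*x*y + 3*x*sin(x*y) + 2*y*cos(x*y) - 2*exp(y) + 5*sin(y))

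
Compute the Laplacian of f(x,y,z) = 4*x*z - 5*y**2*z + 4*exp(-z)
-10*z + 4*exp(-z)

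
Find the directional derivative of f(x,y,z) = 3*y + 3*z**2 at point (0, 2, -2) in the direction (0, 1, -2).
27*sqrt(5)/5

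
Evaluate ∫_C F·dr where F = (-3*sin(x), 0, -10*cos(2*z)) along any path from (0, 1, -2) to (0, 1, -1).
-5*sin(4) + 5*sin(2)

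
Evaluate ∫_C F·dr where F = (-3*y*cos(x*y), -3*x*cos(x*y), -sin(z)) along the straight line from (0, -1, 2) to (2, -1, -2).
3*sin(2)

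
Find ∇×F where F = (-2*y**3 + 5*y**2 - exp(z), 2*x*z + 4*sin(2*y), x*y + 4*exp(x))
(-x, -y - 4*exp(x) - exp(z), 6*y**2 - 10*y + 2*z)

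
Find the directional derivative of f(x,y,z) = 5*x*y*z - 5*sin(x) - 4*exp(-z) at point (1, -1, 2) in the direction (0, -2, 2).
sqrt(2)*(4 - 15*exp(2))*exp(-2)/2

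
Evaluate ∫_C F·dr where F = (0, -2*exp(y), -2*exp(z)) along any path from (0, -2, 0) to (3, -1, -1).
-4*exp(-1) + 2*exp(-2) + 2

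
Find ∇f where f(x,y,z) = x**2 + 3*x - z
(2*x + 3, 0, -1)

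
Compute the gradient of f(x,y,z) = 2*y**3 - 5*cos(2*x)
(10*sin(2*x), 6*y**2, 0)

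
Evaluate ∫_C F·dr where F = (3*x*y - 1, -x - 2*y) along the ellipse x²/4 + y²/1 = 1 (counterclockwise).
-2*pi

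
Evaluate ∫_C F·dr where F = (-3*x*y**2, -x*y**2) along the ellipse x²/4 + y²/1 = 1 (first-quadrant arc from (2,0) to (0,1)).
3 - pi/8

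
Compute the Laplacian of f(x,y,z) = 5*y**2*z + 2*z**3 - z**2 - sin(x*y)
x**2*sin(x*y) + y**2*sin(x*y) + 22*z - 2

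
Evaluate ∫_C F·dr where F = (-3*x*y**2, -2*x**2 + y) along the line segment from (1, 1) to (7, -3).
-84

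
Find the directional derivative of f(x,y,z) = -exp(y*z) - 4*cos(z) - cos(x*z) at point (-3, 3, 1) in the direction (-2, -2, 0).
sqrt(2)*(sin(3) + exp(3))/2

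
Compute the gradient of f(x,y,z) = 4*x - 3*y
(4, -3, 0)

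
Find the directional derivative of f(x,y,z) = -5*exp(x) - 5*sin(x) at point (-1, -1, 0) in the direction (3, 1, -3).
-15*sqrt(19)*(1 + E*cos(1))*exp(-1)/19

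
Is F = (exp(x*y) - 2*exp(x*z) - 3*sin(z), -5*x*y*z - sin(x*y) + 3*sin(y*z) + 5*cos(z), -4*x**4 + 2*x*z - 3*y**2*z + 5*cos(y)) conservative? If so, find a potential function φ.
No, ∇×F = (5*x*y - 6*y*z - 3*y*cos(y*z) - 5*sin(y) + 5*sin(z), 16*x**3 - 2*x*exp(x*z) - 2*z - 3*cos(z), -x*exp(x*y) - 5*y*z - y*cos(x*y)) ≠ 0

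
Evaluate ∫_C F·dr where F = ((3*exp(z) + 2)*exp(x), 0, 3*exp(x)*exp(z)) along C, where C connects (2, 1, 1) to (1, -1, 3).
E*(-3*exp(2) - 2*E + 2 + 3*exp(3))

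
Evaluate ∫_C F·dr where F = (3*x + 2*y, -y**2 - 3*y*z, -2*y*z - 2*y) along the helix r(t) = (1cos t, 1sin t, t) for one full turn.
7*pi/2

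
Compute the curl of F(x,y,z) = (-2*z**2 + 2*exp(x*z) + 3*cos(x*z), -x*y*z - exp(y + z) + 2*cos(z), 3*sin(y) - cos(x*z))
(x*y + exp(y + z) + 2*sin(z) + 3*cos(y), 2*x*exp(x*z) - 3*x*sin(x*z) - z*sin(x*z) - 4*z, -y*z)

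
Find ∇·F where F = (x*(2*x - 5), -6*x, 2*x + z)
4*x - 4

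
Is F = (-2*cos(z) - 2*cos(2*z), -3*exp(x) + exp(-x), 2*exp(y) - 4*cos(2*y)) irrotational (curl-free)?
No, ∇×F = (2*exp(y) + 8*sin(2*y), 2*(4*cos(z) + 1)*sin(z), -3*exp(x) - exp(-x))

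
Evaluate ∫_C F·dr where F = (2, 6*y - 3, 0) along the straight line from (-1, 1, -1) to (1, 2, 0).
10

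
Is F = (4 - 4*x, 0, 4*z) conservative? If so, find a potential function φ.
Yes, F is conservative. φ = -2*x**2 + 4*x + 2*z**2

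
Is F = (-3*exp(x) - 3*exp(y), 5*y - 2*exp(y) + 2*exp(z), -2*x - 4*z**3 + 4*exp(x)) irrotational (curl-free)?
No, ∇×F = (-2*exp(z), 2 - 4*exp(x), 3*exp(y))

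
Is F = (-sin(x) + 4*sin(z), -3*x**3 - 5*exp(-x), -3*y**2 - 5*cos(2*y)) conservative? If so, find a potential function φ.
No, ∇×F = (-6*y + 10*sin(2*y), 4*cos(z), -9*x**2 + 5*exp(-x)) ≠ 0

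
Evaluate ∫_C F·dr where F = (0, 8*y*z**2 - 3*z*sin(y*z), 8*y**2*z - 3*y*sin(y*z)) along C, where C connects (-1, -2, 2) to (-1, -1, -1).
-60 + 3*cos(1) - 3*cos(4)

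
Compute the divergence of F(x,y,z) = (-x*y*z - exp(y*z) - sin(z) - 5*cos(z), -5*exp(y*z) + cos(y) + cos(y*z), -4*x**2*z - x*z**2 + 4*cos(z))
-4*x**2 - 2*x*z - y*z - 5*z*exp(y*z) - z*sin(y*z) - sin(y) - 4*sin(z)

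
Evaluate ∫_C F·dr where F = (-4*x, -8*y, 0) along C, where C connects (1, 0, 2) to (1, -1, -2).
-4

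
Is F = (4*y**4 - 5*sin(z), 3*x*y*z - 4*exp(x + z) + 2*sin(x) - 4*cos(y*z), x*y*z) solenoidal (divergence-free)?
No, ∇·F = x*y + 3*x*z + 4*z*sin(y*z)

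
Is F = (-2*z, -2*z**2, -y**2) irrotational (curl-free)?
No, ∇×F = (-2*y + 4*z, -2, 0)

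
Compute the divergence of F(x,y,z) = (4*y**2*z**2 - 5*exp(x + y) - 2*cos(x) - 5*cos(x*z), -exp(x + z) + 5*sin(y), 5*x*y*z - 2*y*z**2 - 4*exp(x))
5*x*y - 4*y*z + 5*z*sin(x*z) - 5*exp(x + y) + 2*sin(x) + 5*cos(y)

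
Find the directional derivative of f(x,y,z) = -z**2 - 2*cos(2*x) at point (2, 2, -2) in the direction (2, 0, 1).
4*sqrt(5)*(2*sin(4) + 1)/5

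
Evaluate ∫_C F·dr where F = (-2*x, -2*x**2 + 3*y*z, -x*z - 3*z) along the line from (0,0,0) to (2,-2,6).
-158/3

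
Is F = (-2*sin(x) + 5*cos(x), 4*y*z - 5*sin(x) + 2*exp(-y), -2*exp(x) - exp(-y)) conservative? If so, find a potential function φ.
No, ∇×F = (-4*y + exp(-y), 2*exp(x), -5*cos(x)) ≠ 0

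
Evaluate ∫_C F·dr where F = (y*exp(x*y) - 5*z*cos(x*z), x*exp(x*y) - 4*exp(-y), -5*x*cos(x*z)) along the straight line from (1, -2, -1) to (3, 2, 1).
-4*exp(2) - 5*sin(1) - 5*sin(3) + 3*exp(-2) + exp(6)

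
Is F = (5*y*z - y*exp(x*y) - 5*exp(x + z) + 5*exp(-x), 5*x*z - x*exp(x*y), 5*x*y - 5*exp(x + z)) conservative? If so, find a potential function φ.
Yes, F is conservative. φ = 5*x*y*z - exp(x*y) - 5*exp(x + z) - 5*exp(-x)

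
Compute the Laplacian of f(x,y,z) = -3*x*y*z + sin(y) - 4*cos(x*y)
4*x**2*cos(x*y) + 4*y**2*cos(x*y) - sin(y)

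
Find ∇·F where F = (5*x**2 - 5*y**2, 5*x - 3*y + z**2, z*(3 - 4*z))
10*x - 8*z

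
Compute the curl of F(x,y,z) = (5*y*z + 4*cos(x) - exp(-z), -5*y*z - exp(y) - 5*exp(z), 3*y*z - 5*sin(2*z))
(5*y + 3*z + 5*exp(z), 5*y + exp(-z), -5*z)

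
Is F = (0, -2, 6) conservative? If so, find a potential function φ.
Yes, F is conservative. φ = -2*y + 6*z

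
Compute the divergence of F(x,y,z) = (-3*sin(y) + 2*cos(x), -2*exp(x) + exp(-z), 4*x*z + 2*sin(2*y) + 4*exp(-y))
4*x - 2*sin(x)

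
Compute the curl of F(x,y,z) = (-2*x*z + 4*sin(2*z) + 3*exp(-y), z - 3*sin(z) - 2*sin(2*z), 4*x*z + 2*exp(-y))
(3*cos(z) + 4*cos(2*z) - 1 - 2*exp(-y), -2*x - 4*z + 8*cos(2*z), 3*exp(-y))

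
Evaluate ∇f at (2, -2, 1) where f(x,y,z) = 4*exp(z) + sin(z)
(0, 0, cos(1) + 4*E)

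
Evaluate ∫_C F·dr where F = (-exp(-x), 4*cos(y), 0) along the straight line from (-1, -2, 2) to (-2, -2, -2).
-E + exp(2)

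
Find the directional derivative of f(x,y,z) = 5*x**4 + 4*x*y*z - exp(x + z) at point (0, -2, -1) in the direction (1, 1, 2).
sqrt(6)*(-3 + 8*E)*exp(-1)/6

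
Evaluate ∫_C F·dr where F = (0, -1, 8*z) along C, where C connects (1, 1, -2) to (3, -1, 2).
2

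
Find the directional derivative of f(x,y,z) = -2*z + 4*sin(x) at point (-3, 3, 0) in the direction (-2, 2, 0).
-2*sqrt(2)*cos(3)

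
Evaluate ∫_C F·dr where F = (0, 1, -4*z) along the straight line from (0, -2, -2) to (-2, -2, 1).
6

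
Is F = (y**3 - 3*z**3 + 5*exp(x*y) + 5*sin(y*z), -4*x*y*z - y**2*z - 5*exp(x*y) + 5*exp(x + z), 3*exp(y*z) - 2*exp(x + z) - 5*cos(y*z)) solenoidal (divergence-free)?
No, ∇·F = -4*x*z - 5*x*exp(x*y) - 2*y*z + 5*y*exp(x*y) + 3*y*exp(y*z) + 5*y*sin(y*z) - 2*exp(x + z)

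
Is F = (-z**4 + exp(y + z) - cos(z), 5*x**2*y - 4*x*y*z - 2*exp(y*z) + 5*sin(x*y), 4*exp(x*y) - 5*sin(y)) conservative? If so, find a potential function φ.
No, ∇×F = (4*x*y + 4*x*exp(x*y) + 2*y*exp(y*z) - 5*cos(y), -4*y*exp(x*y) - 4*z**3 + exp(y + z) + sin(z), 10*x*y - 4*y*z + 5*y*cos(x*y) - exp(y + z)) ≠ 0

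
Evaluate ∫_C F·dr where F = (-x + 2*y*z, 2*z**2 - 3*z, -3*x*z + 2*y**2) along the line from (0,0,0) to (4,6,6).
178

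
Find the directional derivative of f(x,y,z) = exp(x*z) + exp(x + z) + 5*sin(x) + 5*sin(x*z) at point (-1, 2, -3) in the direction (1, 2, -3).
sqrt(14)*(-2 + 5*exp(4)*cos(1))*exp(-4)/14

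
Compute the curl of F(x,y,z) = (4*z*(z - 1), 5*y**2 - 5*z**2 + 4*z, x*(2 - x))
(10*z - 4, 2*x + 8*z - 6, 0)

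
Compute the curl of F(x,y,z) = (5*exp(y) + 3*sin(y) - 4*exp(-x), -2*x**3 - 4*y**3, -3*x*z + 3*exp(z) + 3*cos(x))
(0, 3*z + 3*sin(x), -6*x**2 - 5*exp(y) - 3*cos(y))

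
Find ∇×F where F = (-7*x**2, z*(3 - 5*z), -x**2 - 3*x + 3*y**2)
(6*y + 10*z - 3, 2*x + 3, 0)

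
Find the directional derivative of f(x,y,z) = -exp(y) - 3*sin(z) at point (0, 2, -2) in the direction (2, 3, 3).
-3*sqrt(22)*(3*cos(2) + exp(2))/22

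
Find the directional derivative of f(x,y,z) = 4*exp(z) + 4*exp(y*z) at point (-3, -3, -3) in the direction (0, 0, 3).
4*(1 - 3*exp(12))*exp(-3)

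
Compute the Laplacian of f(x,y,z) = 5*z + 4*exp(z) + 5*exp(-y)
4*exp(z) + 5*exp(-y)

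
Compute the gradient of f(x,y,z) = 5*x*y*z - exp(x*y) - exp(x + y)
(5*y*z - y*exp(x*y) - exp(x + y), 5*x*z - x*exp(x*y) - exp(x + y), 5*x*y)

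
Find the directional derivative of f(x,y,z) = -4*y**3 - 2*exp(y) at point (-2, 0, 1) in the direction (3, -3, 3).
2*sqrt(3)/3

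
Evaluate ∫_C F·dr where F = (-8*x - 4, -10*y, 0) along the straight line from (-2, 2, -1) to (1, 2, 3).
0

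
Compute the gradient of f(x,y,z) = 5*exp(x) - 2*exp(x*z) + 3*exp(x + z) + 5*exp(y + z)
(-2*z*exp(x*z) + 5*exp(x) + 3*exp(x + z), 5*exp(y + z), -2*x*exp(x*z) + 3*exp(x + z) + 5*exp(y + z))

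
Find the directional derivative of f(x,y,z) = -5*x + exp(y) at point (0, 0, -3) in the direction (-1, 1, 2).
sqrt(6)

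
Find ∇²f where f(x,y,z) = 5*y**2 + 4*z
10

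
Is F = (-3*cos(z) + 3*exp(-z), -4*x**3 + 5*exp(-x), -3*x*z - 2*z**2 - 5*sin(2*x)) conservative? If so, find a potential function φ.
No, ∇×F = (0, 3*z + 3*sin(z) + 10*cos(2*x) - 3*exp(-z), -12*x**2 - 5*exp(-x)) ≠ 0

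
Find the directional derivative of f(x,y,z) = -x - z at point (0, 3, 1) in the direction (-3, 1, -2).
5*sqrt(14)/14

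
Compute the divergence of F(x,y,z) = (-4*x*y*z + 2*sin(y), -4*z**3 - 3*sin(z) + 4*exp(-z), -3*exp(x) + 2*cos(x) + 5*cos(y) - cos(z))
-4*y*z + sin(z)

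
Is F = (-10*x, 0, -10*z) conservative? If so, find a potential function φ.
Yes, F is conservative. φ = -5*x**2 - 5*z**2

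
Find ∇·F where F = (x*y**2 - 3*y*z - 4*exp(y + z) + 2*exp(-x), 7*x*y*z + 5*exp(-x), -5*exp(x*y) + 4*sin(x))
7*x*z + y**2 - 2*exp(-x)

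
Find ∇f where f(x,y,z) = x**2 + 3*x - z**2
(2*x + 3, 0, -2*z)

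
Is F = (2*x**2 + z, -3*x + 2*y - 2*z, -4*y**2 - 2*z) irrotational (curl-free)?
No, ∇×F = (2 - 8*y, 1, -3)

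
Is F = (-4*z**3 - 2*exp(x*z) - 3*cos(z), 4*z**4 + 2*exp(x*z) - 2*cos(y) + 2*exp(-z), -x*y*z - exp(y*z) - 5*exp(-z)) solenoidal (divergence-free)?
No, ∇·F = -x*y - y*exp(y*z) - 2*z*exp(x*z) + 2*sin(y) + 5*exp(-z)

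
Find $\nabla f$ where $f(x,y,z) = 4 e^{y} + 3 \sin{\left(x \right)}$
(3*cos(x), 4*exp(y), 0)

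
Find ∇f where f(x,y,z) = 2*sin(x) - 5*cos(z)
(2*cos(x), 0, 5*sin(z))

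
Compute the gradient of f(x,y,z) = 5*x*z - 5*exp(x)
(5*z - 5*exp(x), 0, 5*x)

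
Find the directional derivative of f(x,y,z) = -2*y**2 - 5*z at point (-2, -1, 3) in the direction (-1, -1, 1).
-3*sqrt(3)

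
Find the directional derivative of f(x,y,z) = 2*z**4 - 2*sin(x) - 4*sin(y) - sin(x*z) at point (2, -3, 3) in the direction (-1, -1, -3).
sqrt(11)*(-648 + 4*cos(3) + 2*cos(2) + 9*cos(6))/11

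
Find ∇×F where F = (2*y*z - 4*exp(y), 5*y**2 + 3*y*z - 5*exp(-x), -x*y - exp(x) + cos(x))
(-x - 3*y, 3*y + exp(x) + sin(x), -2*z + 4*exp(y) + 5*exp(-x))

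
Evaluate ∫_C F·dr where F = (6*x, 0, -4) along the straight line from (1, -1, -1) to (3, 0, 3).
8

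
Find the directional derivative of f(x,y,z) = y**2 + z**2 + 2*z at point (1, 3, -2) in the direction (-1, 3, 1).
16*sqrt(11)/11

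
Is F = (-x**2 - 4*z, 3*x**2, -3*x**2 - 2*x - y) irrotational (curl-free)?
No, ∇×F = (-1, 6*x - 2, 6*x)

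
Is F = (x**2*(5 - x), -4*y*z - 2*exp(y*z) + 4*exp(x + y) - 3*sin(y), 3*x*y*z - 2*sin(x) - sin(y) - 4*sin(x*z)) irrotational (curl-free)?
No, ∇×F = (3*x*z + 2*y*exp(y*z) + 4*y - cos(y), -3*y*z + 4*z*cos(x*z) + 2*cos(x), 4*exp(x + y))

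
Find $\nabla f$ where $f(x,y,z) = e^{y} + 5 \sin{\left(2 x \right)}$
(10*cos(2*x), exp(y), 0)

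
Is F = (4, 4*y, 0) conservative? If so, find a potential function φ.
Yes, F is conservative. φ = 4*x + 2*y**2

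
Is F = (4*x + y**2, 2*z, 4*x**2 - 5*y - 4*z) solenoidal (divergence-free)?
Yes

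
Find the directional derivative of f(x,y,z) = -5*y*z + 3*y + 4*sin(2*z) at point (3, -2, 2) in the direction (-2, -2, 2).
sqrt(3)*(8*cos(4) + 17)/3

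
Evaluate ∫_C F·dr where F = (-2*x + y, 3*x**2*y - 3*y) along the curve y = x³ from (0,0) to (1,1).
-9/8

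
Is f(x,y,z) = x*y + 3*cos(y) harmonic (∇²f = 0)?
No, ∇²f = -3*cos(y)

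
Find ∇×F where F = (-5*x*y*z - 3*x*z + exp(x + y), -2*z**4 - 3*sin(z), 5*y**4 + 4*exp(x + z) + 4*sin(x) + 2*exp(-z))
(20*y**3 + 8*z**3 + 3*cos(z), -5*x*y - 3*x - 4*exp(x + z) - 4*cos(x), 5*x*z - exp(x + y))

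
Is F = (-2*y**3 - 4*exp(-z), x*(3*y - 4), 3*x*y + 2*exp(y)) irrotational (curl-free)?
No, ∇×F = (3*x + 2*exp(y), -3*y + 4*exp(-z), 6*y**2 + 3*y - 4)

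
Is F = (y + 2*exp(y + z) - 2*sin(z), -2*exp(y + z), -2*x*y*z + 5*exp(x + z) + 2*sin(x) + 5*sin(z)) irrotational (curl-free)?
No, ∇×F = (-2*x*z + 2*exp(y + z), 2*y*z - 5*exp(x + z) + 2*exp(y + z) - 2*cos(x) - 2*cos(z), -2*exp(y + z) - 1)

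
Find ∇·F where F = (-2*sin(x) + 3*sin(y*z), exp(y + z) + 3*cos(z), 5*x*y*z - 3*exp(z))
5*x*y - 3*exp(z) + exp(y + z) - 2*cos(x)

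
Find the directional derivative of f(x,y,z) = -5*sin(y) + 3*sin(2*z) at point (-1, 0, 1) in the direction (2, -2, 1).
2*cos(2) + 10/3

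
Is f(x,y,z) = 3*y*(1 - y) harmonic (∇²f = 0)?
No, ∇²f = -6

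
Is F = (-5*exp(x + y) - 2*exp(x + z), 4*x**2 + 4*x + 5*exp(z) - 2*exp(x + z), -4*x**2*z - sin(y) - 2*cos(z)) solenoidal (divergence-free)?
No, ∇·F = -4*x**2 - 5*exp(x + y) - 2*exp(x + z) + 2*sin(z)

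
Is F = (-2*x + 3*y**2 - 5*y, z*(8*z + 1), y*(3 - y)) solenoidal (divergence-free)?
No, ∇·F = -2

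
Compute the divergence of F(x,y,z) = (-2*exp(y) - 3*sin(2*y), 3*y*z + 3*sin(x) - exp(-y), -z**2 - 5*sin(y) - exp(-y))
z + exp(-y)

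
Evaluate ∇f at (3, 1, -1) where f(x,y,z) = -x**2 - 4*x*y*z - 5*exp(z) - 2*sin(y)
(-2, 12 - 2*cos(1), -12 - 5*exp(-1))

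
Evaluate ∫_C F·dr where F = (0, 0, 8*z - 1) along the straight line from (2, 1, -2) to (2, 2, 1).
-15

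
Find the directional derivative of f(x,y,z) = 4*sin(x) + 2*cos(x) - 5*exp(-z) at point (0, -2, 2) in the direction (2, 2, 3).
sqrt(17)*(15 + 8*exp(2))*exp(-2)/17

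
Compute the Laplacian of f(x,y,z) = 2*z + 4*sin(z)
-4*sin(z)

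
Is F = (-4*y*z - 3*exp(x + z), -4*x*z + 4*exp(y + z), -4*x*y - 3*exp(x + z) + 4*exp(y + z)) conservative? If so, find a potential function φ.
Yes, F is conservative. φ = -4*x*y*z - 3*exp(x + z) + 4*exp(y + z)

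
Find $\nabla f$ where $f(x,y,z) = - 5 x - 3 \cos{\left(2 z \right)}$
(-5, 0, 6*sin(2*z))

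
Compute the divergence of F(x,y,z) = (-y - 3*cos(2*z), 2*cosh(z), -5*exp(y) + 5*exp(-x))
0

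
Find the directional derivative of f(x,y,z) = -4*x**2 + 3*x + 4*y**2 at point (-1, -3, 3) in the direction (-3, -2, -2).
15*sqrt(17)/17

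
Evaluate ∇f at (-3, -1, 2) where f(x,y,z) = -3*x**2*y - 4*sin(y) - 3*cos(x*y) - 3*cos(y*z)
(-18 - 3*sin(3), -27 - 6*sin(2) - 4*cos(1) - 9*sin(3), 3*sin(2))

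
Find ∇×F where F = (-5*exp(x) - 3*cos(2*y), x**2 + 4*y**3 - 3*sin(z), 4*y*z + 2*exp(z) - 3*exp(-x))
(4*z + 3*cos(z), -3*exp(-x), 2*x - 6*sin(2*y))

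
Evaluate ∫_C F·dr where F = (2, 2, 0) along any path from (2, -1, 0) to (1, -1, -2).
-2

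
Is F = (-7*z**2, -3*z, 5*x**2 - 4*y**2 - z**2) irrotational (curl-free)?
No, ∇×F = (3 - 8*y, -10*x - 14*z, 0)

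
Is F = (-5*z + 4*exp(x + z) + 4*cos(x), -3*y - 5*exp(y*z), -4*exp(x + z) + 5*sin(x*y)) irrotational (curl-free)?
No, ∇×F = (5*x*cos(x*y) + 5*y*exp(y*z), -5*y*cos(x*y) + 8*exp(x + z) - 5, 0)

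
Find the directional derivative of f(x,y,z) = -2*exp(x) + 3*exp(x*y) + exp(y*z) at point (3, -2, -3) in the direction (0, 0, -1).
2*exp(6)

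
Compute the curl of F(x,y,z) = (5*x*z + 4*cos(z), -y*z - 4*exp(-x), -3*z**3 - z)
(y, 5*x - 4*sin(z), 4*exp(-x))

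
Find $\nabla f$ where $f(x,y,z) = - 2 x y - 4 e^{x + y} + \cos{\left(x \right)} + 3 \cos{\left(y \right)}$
(-2*y - 4*exp(x + y) - sin(x), -2*x - 4*exp(x + y) - 3*sin(y), 0)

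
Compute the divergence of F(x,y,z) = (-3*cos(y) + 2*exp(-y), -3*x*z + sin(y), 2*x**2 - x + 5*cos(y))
cos(y)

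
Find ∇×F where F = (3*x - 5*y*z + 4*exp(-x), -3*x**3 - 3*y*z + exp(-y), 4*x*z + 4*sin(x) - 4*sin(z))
(3*y, -5*y - 4*z - 4*cos(x), -9*x**2 + 5*z)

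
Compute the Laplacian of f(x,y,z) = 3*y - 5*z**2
-10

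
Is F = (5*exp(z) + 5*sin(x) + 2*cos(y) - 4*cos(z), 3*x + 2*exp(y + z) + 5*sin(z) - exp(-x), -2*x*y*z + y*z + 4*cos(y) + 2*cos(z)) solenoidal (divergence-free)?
No, ∇·F = -2*x*y + y + 2*exp(y + z) - 2*sin(z) + 5*cos(x)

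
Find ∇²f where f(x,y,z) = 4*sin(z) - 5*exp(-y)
-4*sin(z) - 5*exp(-y)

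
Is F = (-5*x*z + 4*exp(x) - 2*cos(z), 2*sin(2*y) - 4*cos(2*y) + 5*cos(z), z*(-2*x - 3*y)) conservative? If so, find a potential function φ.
No, ∇×F = (-3*z + 5*sin(z), -5*x + 2*z + 2*sin(z), 0) ≠ 0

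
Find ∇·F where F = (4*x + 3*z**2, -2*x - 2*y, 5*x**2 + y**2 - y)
2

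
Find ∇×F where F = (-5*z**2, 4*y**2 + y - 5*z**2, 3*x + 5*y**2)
(10*y + 10*z, -10*z - 3, 0)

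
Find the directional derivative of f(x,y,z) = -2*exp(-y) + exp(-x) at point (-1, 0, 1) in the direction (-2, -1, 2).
-2/3 + 2*E/3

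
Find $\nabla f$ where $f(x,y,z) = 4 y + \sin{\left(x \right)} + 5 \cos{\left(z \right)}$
(cos(x), 4, -5*sin(z))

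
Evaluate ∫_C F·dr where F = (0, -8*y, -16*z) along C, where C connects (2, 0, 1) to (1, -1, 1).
-4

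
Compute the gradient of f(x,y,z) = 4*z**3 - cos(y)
(0, sin(y), 12*z**2)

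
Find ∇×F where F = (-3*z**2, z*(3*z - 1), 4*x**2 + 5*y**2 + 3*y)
(10*y - 6*z + 4, -8*x - 6*z, 0)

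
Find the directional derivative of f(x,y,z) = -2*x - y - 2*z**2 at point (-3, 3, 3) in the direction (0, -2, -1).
14*sqrt(5)/5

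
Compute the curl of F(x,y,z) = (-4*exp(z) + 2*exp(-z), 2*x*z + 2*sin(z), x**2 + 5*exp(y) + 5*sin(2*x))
(-2*x + 5*exp(y) - 2*cos(z), -2*x - 4*exp(z) - 10*cos(2*x) - 2*exp(-z), 2*z)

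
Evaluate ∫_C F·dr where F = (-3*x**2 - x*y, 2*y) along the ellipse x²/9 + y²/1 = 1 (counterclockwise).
0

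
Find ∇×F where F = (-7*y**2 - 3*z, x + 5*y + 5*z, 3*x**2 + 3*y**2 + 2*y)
(6*y - 3, -6*x - 3, 14*y + 1)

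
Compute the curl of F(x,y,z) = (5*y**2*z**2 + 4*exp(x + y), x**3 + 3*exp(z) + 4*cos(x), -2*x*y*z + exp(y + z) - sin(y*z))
(-2*x*z - z*cos(y*z) - 3*exp(z) + exp(y + z), 2*y*z*(5*y + 1), 3*x**2 - 10*y*z**2 - 4*exp(x + y) - 4*sin(x))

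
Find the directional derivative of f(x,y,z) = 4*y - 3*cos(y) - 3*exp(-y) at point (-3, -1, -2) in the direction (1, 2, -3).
sqrt(14)*(-3*sin(1) + 4 + 3*E)/7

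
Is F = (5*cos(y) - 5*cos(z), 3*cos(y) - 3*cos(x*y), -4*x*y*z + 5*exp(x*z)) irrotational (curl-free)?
No, ∇×F = (-4*x*z, 4*y*z - 5*z*exp(x*z) + 5*sin(z), 3*y*sin(x*y) + 5*sin(y))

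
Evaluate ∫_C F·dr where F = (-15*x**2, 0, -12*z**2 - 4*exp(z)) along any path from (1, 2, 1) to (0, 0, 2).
-4*exp(2) - 23 + 4*E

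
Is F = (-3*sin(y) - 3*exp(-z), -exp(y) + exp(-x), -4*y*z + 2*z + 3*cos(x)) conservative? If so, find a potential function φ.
No, ∇×F = (-4*z, 3*sin(x) + 3*exp(-z), 3*cos(y) - exp(-x)) ≠ 0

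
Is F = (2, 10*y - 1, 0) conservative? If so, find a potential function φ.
Yes, F is conservative. φ = 2*x + 5*y**2 - y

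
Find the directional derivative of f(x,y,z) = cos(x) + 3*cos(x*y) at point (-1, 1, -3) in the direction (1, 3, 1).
-5*sqrt(11)*sin(1)/11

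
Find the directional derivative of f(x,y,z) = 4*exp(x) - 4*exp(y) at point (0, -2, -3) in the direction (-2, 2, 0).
-2*sqrt(2)*(1 + exp(2))*exp(-2)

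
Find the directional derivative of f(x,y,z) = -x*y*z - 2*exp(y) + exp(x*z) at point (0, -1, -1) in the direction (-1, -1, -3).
2*sqrt(11)*(1 + E)*exp(-1)/11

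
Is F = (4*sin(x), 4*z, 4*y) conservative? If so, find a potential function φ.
Yes, F is conservative. φ = 4*y*z - 4*cos(x)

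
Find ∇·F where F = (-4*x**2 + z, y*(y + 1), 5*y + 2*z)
-8*x + 2*y + 3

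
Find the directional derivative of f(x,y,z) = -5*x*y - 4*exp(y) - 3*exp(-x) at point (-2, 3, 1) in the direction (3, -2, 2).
sqrt(17)*(-65 + 9*exp(2) + 8*exp(3))/17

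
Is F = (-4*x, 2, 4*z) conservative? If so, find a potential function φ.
Yes, F is conservative. φ = -2*x**2 + 2*y + 2*z**2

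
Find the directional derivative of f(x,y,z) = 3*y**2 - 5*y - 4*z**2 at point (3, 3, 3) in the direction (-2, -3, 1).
-9*sqrt(14)/2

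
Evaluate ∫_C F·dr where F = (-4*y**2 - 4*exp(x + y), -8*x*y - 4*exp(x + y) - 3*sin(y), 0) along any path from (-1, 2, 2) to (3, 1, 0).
-4*exp(4) - 28 - 3*cos(2) + 3*cos(1) + 4*E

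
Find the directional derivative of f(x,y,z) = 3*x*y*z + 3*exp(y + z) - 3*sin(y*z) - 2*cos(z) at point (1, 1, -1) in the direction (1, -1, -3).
3*sqrt(11)*(-7 + 2*sqrt(2)*sin(pi/4 + 1))/11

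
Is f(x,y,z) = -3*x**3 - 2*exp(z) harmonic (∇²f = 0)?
No, ∇²f = -18*x - 2*exp(z)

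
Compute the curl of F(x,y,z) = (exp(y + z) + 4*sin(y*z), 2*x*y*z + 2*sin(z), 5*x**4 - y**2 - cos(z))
(-2*x*y - 2*y - 2*cos(z), -20*x**3 + 4*y*cos(y*z) + exp(y + z), 2*y*z - 4*z*cos(y*z) - exp(y + z))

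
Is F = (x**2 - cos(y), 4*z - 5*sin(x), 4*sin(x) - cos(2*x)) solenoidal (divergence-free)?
No, ∇·F = 2*x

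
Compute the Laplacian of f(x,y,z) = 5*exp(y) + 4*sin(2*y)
5*exp(y) - 16*sin(2*y)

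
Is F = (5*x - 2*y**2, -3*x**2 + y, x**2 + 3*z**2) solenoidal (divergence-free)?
No, ∇·F = 6*z + 6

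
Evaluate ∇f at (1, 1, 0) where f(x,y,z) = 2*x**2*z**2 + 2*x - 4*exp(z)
(2, 0, -4)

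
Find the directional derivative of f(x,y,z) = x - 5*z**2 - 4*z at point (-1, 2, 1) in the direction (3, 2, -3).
45*sqrt(22)/22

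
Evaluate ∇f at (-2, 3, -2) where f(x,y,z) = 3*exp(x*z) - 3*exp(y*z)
(-6*exp(4), 6*exp(-6), 3*(-2*exp(10) - 3)*exp(-6))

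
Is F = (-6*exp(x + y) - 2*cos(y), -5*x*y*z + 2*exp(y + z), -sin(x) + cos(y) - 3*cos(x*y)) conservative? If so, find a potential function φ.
No, ∇×F = (5*x*y + 3*x*sin(x*y) - 2*exp(y + z) - sin(y), -3*y*sin(x*y) + cos(x), -5*y*z + 6*exp(x + y) - 2*sin(y)) ≠ 0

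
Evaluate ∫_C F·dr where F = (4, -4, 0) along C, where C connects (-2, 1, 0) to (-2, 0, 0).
4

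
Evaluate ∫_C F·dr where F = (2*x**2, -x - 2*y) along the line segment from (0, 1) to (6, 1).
144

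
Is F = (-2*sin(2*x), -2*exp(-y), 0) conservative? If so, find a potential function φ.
Yes, F is conservative. φ = cos(2*x) + 2*exp(-y)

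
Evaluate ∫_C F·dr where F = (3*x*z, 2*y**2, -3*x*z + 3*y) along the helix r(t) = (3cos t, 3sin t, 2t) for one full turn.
27*pi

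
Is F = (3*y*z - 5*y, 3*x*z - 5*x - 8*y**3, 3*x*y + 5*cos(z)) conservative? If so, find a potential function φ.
Yes, F is conservative. φ = 3*x*y*z - 5*x*y - 2*y**4 + 5*sin(z)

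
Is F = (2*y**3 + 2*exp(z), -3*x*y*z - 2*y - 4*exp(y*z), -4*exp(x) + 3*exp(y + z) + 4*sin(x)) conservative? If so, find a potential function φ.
No, ∇×F = (3*x*y + 4*y*exp(y*z) + 3*exp(y + z), 4*exp(x) + 2*exp(z) - 4*cos(x), 3*y*(-2*y - z)) ≠ 0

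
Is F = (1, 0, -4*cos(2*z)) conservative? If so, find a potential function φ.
Yes, F is conservative. φ = x - 2*sin(2*z)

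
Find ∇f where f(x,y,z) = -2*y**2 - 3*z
(0, -4*y, -3)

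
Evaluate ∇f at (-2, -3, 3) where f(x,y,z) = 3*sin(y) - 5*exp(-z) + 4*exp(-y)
(0, -4*exp(3) + 3*cos(3), 5*exp(-3))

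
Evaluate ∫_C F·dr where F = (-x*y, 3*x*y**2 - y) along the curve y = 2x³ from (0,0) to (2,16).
7232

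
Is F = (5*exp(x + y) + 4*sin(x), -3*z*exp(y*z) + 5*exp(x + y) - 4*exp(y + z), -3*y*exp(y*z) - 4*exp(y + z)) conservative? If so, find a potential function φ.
Yes, F is conservative. φ = -3*exp(y*z) + 5*exp(x + y) - 4*exp(y + z) - 4*cos(x)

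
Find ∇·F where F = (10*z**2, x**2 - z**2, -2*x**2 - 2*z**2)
-4*z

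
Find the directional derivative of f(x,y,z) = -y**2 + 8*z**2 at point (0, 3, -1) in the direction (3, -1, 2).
-13*sqrt(14)/7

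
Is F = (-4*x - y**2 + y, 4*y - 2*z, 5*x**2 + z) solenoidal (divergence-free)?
No, ∇·F = 1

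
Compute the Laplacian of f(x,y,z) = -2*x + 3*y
0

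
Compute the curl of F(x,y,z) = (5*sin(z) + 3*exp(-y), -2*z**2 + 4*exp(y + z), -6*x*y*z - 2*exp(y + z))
(-6*x*z + 4*z - 6*exp(y + z), 6*y*z + 5*cos(z), 3*exp(-y))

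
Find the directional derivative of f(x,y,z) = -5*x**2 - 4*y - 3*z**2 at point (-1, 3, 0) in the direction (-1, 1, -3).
-14*sqrt(11)/11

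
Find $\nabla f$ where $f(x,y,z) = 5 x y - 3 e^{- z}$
(5*y, 5*x, 3*exp(-z))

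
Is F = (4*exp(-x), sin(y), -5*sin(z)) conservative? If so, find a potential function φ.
Yes, F is conservative. φ = -cos(y) + 5*cos(z) - 4*exp(-x)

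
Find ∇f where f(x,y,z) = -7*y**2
(0, -14*y, 0)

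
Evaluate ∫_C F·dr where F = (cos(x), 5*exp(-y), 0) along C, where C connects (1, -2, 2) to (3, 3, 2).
-sin(1) - 5*exp(-3) + sin(3) + 5*exp(2)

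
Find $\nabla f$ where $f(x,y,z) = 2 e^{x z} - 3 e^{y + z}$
(2*z*exp(x*z), -3*exp(y + z), 2*x*exp(x*z) - 3*exp(y + z))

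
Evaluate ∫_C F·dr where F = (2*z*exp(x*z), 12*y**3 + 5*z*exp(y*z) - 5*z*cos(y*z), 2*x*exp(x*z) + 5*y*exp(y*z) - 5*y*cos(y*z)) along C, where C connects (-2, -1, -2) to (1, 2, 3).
-2*exp(4) - 5*exp(2) - 5*sin(6) + 5*sin(2) + 2*exp(3) + 45 + 5*exp(6)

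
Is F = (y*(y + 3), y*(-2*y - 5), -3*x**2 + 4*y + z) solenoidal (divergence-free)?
No, ∇·F = -4*y - 4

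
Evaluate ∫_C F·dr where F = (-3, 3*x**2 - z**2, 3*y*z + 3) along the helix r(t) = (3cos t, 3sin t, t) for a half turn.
18 + 18*pi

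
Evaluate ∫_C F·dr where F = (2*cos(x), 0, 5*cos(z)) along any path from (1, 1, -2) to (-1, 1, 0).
-4*sin(1) + 5*sin(2)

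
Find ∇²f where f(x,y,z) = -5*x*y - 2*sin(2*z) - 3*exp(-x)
8*sin(2*z) - 3*exp(-x)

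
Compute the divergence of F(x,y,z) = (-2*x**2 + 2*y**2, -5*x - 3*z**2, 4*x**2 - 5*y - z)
-4*x - 1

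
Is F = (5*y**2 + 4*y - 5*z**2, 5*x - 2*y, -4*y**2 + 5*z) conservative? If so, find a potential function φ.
No, ∇×F = (-8*y, -10*z, 1 - 10*y) ≠ 0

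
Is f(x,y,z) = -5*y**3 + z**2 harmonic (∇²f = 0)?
No, ∇²f = 2 - 30*y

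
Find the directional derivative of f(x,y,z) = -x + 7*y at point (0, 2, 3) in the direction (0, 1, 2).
7*sqrt(5)/5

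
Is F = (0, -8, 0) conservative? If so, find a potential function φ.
Yes, F is conservative. φ = -8*y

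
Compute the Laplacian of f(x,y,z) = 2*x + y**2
2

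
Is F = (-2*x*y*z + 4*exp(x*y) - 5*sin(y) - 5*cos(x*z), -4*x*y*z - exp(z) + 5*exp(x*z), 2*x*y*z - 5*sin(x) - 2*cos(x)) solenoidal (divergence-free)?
No, ∇·F = 2*x*y - 4*x*z - 2*y*z + 4*y*exp(x*y) + 5*z*sin(x*z)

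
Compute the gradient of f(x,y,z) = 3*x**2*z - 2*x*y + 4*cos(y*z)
(6*x*z - 2*y, -2*x - 4*z*sin(y*z), 3*x**2 - 4*y*sin(y*z))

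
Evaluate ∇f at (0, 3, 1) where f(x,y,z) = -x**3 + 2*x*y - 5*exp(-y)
(6, 5*exp(-3), 0)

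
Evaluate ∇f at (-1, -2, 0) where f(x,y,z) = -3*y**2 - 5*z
(0, 12, -5)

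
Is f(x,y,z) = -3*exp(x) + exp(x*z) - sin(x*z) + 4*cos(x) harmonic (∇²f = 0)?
No, ∇²f = x**2*(exp(x*z) + sin(x*z)) + z**2*exp(x*z) + z**2*sin(x*z) - 3*exp(x) - 4*cos(x)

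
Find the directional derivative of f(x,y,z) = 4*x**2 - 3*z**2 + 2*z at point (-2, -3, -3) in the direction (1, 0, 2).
24*sqrt(5)/5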